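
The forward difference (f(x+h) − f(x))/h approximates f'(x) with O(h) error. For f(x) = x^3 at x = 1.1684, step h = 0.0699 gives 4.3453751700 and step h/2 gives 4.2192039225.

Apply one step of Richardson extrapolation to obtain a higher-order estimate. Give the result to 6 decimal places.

Leading term ∝ h^1; use weight 2 = 2^1.
Numerator 2×A(h/2) − A(h) = 2×4.2192039225 − 4.3453751700 = 4.0930326750
4.0930326750 ÷ 1 = 4.0930326750

4.093033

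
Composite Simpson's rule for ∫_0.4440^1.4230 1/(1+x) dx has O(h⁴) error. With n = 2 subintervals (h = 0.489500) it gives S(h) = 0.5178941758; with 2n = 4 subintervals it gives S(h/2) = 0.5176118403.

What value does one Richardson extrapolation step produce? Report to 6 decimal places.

0.517593

Order 4 gives 2^r = 16 and 2^r − 1 = 15.
16*0.5176118403 = 8.2817894448; 8.2817894448 − 0.5178941758 = 7.7638952690
7.7638952690 ÷ 15 = 0.5175930179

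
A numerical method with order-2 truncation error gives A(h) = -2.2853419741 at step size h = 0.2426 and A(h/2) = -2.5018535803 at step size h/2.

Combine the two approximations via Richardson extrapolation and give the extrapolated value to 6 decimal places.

Error is O(h^2); halving h shrinks it by 2^2 = 4.
Top: 4(-2.5018535803) − (-2.2853419741) = -7.7220723471
R = (-7.7220723471)/3 = -2.5740241157

-2.574024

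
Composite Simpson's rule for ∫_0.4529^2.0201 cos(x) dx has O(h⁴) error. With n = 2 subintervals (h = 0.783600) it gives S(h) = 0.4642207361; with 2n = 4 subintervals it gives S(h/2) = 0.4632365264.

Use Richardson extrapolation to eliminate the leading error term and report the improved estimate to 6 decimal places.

0.463171

Order 4 gives 2^r = 16 and 2^r − 1 = 15.
Top: 16(0.4632365264) − (0.4642207361) = 6.9475636863
Extrapolated: 6.9475636863 / 15 = 0.4631709124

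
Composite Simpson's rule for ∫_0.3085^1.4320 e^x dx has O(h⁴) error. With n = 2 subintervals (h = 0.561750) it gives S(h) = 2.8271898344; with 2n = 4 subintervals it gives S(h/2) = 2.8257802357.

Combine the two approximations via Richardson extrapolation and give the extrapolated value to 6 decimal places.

Leading term ∝ h^4; use weight 16 = 2^4.
Difference of the inputs: 2.8257802357 − 2.8271898344 = -0.0014095987
Correction (A(h/2) − A(h))/(16 − 1) = (-0.0014095987)/15 = -0.0000939732
R = 2.8257802357 − 0.0000939732 = 2.8256862625

2.825686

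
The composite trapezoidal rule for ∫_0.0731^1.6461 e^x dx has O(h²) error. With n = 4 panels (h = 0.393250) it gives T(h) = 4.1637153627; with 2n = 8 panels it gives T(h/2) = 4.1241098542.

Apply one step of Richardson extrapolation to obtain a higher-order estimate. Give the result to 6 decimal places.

4.110908

With r = 2 the leading error scales as h^2, so the weight is 2^2 = 4.
2^2 × A(h/2) = 16.4964394168; minus A(h) gives 12.3327240541.
Divide by 2^2 − 1 = 3.
Result: 4.1109080180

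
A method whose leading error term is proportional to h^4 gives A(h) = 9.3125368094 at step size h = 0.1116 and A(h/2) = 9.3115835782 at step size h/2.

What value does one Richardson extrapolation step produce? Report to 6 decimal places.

9.311520

Error is O(h^4); halving h shrinks it by 2^4 = 16.
Difference of the inputs: 9.3115835782 − 9.3125368094 = -0.0009532312
Divide by 2^4 − 1 = 15: (-0.0009532312)/15 = -0.0000635487
R = 9.3115835782 − 0.0000635487 = 9.3115200295
Shift from A(h/2): −0.0000635487.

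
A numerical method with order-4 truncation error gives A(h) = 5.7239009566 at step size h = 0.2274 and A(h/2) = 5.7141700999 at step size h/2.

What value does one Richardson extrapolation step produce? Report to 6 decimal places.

5.713521

With r = 4 the leading error scales as h^4, so the weight is 2^4 = 16.
16·5.7141700999 = 91.4267215984; 91.4267215984 − 5.7239009566 = 85.7028206418
Divide by 2^4 − 1 = 15.
Result: 5.7135213761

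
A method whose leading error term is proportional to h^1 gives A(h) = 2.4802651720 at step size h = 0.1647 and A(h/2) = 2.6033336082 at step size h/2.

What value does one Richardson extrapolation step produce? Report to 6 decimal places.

With r = 1 the leading error scales as h^1, so the weight is 2^1 = 2.
2 × 2.6033336082 = 5.2066672164; 5.2066672164 − 2.4802651720 = 2.7264020444
Extrapolated: 2.7264020444 / 1 = 2.7264020444

2.726402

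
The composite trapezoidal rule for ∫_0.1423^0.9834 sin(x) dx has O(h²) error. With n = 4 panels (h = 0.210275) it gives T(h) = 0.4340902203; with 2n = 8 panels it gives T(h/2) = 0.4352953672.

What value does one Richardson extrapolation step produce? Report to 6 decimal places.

0.435697

Method order is 2; weight 2^2 = 4.
4*0.4352953672 = 1.7411814688; subtract 0.4340902203 → 1.3070912485
Divide by 2^2 − 1 = 3.
1.3070912485 ÷ 3 = 0.4356970828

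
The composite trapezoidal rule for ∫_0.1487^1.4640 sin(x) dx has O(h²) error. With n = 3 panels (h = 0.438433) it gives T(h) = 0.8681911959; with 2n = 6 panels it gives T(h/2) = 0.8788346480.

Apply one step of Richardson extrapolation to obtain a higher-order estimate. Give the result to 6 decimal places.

r = 2: numerator weight 4, denominator 3.
Top: 4(0.8788346480) − (0.8681911959) = 2.6471473961
Denominator 4 − 1 = 3.
Extrapolated: 2.6471473961 / 3 = 0.8823824654

0.882382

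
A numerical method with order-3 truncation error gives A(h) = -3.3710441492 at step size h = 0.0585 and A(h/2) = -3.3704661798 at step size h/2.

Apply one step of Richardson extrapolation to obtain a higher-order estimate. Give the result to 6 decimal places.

-3.370384

With r = 3 the leading error scales as h^3, so the weight is 2^3 = 8.
Numerator 8*A(h/2) − A(h) = 8*(-3.3704661798) − (-3.3710441492) = -23.5926852892
R = (-23.5926852892)/7 = -3.3703836127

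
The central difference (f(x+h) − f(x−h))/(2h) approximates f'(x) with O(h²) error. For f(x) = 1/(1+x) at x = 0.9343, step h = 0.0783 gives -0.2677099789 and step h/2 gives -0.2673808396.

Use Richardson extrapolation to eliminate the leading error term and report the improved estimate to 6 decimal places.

-0.267271

With r = 2 the leading error scales as h^2, so the weight is 2^2 = 4.
Top: 4(-0.2673808396) − (-0.2677099789) = -0.8018133795
Divide by 2^2 − 1 = 3.
Result: -0.2672711265
Shift from A(h/2): +0.0001097131.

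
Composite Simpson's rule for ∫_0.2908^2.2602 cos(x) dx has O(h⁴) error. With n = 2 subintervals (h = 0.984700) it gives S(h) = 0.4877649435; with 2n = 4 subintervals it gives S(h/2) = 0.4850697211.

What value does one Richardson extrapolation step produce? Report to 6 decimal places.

0.484890

Method order is 4; weight 2^4 = 16.
2^4*A(h/2) = 7.7611155376; minus A(h) gives 7.2733505941.
R = 7.2733505941/15 = 0.4848900396
Shift from A(h/2): −0.0001796815.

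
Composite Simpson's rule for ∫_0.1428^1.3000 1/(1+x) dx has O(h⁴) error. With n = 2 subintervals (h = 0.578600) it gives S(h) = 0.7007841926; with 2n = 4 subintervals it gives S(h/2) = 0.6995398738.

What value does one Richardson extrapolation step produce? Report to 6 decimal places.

Method order is 4; weight 2^4 = 16.
16*0.6995398738 = 11.1926379808; subtract 0.7007841926 → 10.4918537882
R = 10.4918537882/15 = 0.6994569192

0.699457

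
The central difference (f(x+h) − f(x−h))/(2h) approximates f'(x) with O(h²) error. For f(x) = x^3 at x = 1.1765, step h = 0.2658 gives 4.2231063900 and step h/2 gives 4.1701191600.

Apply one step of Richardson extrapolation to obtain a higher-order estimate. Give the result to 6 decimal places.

4.152457

The method has order 2: 2^2 = 4.
4·4.1701191600 = 16.6804766400; subtract 4.2231063900 → 12.4573702500
Extrapolated: 12.4573702500 / 3 = 4.1524567500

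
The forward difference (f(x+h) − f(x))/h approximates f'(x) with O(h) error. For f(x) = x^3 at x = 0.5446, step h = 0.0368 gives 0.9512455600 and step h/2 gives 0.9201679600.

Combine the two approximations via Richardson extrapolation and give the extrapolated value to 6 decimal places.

0.889090

The method has order 1: 2^1 = 2.
Difference of the inputs: 0.9201679600 − 0.9512455600 = -0.0310776000
Divide by 2^1 − 1 = 1: (-0.0310776000)/1 = -0.0310776000
R = A(h/2) + (A(h/2) − A(h))/1 = 0.9201679600 − 0.0310776000 = 0.8890903600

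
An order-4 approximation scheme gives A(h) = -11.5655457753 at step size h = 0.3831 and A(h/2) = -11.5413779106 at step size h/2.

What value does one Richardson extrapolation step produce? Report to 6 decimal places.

-11.539767

r = 4: numerator weight 16, denominator 15.
Numerator 16×A(h/2) − A(h) = 16×(-11.5413779106) − (-11.5655457753) = -173.0965007943
Extrapolated: (-173.0965007943) / 15 = -11.5397667196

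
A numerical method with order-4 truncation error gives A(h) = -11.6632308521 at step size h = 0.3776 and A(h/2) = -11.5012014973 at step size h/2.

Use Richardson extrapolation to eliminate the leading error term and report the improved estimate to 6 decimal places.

Error is O(h^4); halving h shrinks it by 2^4 = 16.
A(h/2) − A(h) = -11.5012014973 − (-11.6632308521) = 0.1620293548
Correction (A(h/2) − A(h))/(16 − 1) = 0.1620293548/15 = 0.0108019570
R = A(h/2) + (A(h/2) − A(h))/15 = -11.5012014973 + 0.0108019570 = -11.4903995403

-11.490400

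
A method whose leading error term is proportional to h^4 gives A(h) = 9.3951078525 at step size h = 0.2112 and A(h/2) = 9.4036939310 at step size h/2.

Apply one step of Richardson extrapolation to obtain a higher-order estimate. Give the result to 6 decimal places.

9.404266

r = 4: numerator weight 16, denominator 15.
Difference of the inputs: 9.4036939310 − 9.3951078525 = 0.0085860785
Correction (A(h/2) − A(h))/(16 − 1) = 0.0085860785/15 = 0.0005724052
R = A(h/2) + (A(h/2) − A(h))/15 = 9.4036939310 + 0.0005724052 = 9.4042663362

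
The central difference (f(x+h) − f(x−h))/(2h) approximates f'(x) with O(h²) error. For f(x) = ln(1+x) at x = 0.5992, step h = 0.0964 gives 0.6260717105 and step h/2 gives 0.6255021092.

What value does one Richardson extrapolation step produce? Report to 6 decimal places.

0.625312

Order 2 gives 2^r = 4 and 2^r − 1 = 3.
Top: 4(0.6255021092) − (0.6260717105) = 1.8759367263
R = 1.8759367263/3 = 0.6253122421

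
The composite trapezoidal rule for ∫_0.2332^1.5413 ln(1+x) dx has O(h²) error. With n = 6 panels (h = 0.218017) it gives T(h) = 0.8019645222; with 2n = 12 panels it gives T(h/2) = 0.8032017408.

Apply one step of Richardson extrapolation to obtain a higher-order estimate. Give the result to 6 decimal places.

r = 2: numerator weight 4, denominator 3.
Numerator 4 × A(h/2) − A(h) = 4 × 0.8032017408 − 0.8019645222 = 2.4108424410
Extrapolated: 2.4108424410 / 3 = 0.8036141470
Gap between inputs: 1.237e-03; correction applied: +0.0004124062.

0.803614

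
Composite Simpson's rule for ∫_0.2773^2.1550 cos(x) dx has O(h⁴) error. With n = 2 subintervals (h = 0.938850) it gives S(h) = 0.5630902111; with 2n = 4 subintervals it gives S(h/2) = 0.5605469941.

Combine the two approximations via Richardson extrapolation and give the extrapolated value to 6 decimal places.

r = 4, so 2^r = 16.
16*0.5605469941 = 8.9687519056; 8.9687519056 − 0.5630902111 = 8.4056616945
Denominator 16 − 1 = 15.
Extrapolated: 8.4056616945 / 15 = 0.5603774463
Shift from A(h/2): −0.0001695478.

0.560377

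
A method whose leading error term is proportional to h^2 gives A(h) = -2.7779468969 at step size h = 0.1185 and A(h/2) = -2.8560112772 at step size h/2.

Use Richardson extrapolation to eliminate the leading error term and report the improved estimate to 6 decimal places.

-2.882033

The method has order 2: 2^2 = 4.
4*(-2.8560112772) = -11.4240451088; (-11.4240451088) − (-2.7779468969) = -8.6460982119
(-8.6460982119) ÷ 3 = -2.8820327373
Correction |R − A(h/2)| = 2.602e-02; gap |A(h/2) − A(h)| = 7.806e-02.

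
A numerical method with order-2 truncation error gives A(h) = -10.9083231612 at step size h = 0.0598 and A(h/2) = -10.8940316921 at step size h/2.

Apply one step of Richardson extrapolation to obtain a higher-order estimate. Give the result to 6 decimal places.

-10.889268

Error is O(h^2); halving h shrinks it by 2^2 = 4.
Weighted: (-43.5761267684) − (-10.9083231612) = -32.6678036072
(-32.6678036072) ÷ 3 = -10.8892678691
Gap between inputs: 1.429e-02; correction applied: +0.0047638230.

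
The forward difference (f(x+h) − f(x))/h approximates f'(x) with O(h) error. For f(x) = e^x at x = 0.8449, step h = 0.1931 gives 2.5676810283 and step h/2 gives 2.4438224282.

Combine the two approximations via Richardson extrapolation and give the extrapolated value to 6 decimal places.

With r = 1 the leading error scales as h^1, so the weight is 2^1 = 2.
Difference of the inputs: 2.4438224282 − 2.5676810283 = -0.1238586001
Divide by 2^1 − 1 = 1: (-0.1238586001)/1 = -0.1238586001
R = A(h/2) + (A(h/2) − A(h))/1 = 2.4438224282 − 0.1238586001 = 2.3199638281
Gap between inputs: 1.239e-01; correction applied: −0.1238586001.

2.319964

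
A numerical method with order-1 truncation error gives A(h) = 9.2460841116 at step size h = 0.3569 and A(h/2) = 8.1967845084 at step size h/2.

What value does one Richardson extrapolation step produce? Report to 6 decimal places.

7.147485

Leading term ∝ h^1; use weight 2 = 2^1.
2*8.1967845084 − 9.2460841116 = 7.1474849052
Denominator 2 − 1 = 1.
Extrapolated: 7.1474849052 / 1 = 7.1474849052
Correction |R − A(h/2)| = 1.049e+00; gap |A(h/2) − A(h)| = 1.049e+00.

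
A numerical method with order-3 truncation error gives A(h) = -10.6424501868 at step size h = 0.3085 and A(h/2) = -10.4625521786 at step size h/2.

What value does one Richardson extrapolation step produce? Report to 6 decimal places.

r = 3: numerator weight 8, denominator 7.
8*(-10.4625521786) − (-10.6424501868) = -73.0579672420
Divide by 2^3 − 1 = 7.
(8*(-10.4625521786) − (-10.6424501868))/(8 − 1) = -10.4368524631

-10.436852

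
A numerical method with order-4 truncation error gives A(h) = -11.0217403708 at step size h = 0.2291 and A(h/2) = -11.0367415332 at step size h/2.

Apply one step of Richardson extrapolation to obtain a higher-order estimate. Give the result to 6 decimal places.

r = 4, so 2^r = 16.
16·(-11.0367415332) − (-11.0217403708) = -165.5661241604
Denominator 16 − 1 = 15.
Result: -11.0377416107
Shift from A(h/2): −0.0010000775.

-11.037742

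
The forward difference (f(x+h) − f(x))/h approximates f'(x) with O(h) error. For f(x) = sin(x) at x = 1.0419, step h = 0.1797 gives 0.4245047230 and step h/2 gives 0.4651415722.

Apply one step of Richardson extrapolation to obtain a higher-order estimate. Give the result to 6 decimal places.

Method order is 1; weight 2^1 = 2.
2·0.4651415722 = 0.9302831444; 0.9302831444 − 0.4245047230 = 0.5057784214
Extrapolated: 0.5057784214 / 1 = 0.5057784214

0.505778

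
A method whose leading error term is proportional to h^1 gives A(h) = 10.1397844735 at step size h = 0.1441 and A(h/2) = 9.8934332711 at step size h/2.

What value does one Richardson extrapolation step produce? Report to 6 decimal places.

9.647082

The method has order 1: 2^1 = 2.
2*9.8934332711 = 19.7868665422; 19.7868665422 − 10.1397844735 = 9.6470820687
Extrapolated: 9.6470820687 / 1 = 9.6470820687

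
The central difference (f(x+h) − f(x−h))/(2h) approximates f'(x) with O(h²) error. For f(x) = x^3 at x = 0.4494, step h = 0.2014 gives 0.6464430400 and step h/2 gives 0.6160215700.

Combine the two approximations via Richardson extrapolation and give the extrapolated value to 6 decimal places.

0.605881

Leading term ∝ h^2; use weight 4 = 2^2.
Top: 4(0.6160215700) − (0.6464430400) = 1.8176432400
Denominator 4 − 1 = 3.
1.8176432400 ÷ 3 = 0.6058810800
Correction |R − A(h/2)| = 1.014e-02; gap |A(h/2) − A(h)| = 3.042e-02.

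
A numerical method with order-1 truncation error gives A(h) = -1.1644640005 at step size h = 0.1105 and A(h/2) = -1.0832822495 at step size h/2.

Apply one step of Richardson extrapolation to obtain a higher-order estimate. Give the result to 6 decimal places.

r = 1, so 2^r = 2.
Difference of the inputs: -1.0832822495 − (-1.1644640005) = 0.0811817510
Divide by 2^1 − 1 = 1: 0.0811817510/1 = 0.0811817510
R = -1.0832822495 + 0.0811817510 = -1.0021004985

-1.002100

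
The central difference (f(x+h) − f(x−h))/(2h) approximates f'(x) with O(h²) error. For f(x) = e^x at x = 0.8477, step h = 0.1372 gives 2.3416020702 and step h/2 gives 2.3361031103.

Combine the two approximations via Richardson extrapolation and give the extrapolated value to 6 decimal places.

2.334270

Method order is 2; weight 2^2 = 4.
4 × 2.3361031103 = 9.3444124412; subtract 2.3416020702 → 7.0028103710
Divide by 2^2 − 1 = 3.
R = 7.0028103710/3 = 2.3342701237
Gap between inputs: 5.499e-03; correction applied: −0.0018329866.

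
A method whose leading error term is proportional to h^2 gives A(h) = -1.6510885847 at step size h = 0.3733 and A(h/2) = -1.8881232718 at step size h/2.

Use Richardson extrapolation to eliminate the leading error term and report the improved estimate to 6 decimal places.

-1.967135

With r = 2 the leading error scales as h^2, so the weight is 2^2 = 4.
2^2*A(h/2) = -7.5524930872; minus A(h) gives -5.9014045025.
Extrapolated: (-5.9014045025) / 3 = -1.9671348342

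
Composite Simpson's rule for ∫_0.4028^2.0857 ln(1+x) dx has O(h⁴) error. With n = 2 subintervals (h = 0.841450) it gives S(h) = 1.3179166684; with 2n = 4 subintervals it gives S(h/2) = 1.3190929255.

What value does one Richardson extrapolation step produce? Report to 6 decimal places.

Error is O(h^4); halving h shrinks it by 2^4 = 16.
16·1.3190929255 = 21.1054868080; 21.1054868080 − 1.3179166684 = 19.7875701396
Divide by 2^4 − 1 = 15.
Extrapolated: 19.7875701396 / 15 = 1.3191713426

1.319171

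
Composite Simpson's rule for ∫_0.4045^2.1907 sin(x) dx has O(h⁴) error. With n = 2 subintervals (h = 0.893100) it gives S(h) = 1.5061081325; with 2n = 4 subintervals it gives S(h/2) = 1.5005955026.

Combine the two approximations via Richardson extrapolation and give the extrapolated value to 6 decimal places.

1.500228

Method order is 4; weight 2^4 = 16.
Numerator 16*A(h/2) − A(h) = 16*1.5005955026 − 1.5061081325 = 22.5034199091
R = 22.5034199091/15 = 1.5002279939
Shift from A(h/2): −0.0003675087.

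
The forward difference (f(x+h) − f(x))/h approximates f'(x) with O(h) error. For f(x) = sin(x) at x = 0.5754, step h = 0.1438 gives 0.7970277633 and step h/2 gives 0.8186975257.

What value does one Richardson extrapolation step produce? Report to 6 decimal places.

r = 1: numerator weight 2, denominator 1.
2×0.8186975257 − 0.7970277633 = 0.8403672881
(2×0.8186975257 − 0.7970277633)/(2 − 1) = 0.8403672881

0.840367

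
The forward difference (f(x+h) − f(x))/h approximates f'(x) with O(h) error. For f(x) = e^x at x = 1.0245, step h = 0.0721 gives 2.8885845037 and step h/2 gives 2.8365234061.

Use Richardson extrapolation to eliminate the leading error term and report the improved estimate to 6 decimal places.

2.784462

With r = 1 the leading error scales as h^1, so the weight is 2^1 = 2.
2·2.8365234061 = 5.6730468122; subtract 2.8885845037 → 2.7844623085
R = 2.7844623085/1 = 2.7844623085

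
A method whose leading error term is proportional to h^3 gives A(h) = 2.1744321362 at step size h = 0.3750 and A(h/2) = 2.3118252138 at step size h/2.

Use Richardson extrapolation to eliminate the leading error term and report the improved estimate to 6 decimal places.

2.331453

Order 3 gives 2^r = 8 and 2^r − 1 = 7.
Weighted: 18.4946017104 − 2.1744321362 = 16.3201695742
R = 16.3201695742/7 = 2.3314527963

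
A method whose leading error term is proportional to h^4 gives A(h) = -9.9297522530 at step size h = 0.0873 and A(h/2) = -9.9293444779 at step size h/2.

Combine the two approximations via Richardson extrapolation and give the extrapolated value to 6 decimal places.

Error is O(h^4); halving h shrinks it by 2^4 = 16.
Difference of the inputs: -9.9293444779 − (-9.9297522530) = 0.0004077751
Correction (A(h/2) − A(h))/(16 − 1) = 0.0004077751/15 = 0.0000271850
R = -9.9293444779 + 0.0000271850 = -9.9293172929

-9.929317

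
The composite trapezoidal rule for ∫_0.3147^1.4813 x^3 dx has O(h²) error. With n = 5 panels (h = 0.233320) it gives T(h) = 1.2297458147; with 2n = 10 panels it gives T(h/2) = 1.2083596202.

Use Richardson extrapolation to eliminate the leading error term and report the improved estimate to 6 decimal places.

1.201231

Method order is 2; weight 2^2 = 4.
4 × 1.2083596202 − 1.2297458147 = 3.6036926661
(4 × 1.2083596202 − 1.2297458147)/(4 − 1) = 1.2012308887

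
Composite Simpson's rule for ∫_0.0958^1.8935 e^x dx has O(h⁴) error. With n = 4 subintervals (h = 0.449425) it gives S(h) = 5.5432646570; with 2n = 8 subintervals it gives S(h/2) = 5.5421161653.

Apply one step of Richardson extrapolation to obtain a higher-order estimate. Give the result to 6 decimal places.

5.542040

r = 4, so 2^r = 16.
Weighted: 88.6738586448 − 5.5432646570 = 83.1305939878
(16×5.5421161653 − 5.5432646570)/(16 − 1) = 5.5420395992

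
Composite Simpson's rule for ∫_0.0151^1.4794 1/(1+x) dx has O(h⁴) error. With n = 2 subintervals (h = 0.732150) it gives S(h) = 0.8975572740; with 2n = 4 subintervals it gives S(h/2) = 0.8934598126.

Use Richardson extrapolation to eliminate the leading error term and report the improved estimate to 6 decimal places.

0.893187

With r = 4 the leading error scales as h^4, so the weight is 2^4 = 16.
A(h/2) − A(h) = 0.8934598126 − 0.8975572740 = -0.0040974614
Divide by 2^4 − 1 = 15: (-0.0040974614)/15 = -0.0002731641
R = 0.8934598126 − 0.0002731641 = 0.8931866485
Correction |R − A(h/2)| = 2.732e-04; gap |A(h/2) − A(h)| = 4.097e-03.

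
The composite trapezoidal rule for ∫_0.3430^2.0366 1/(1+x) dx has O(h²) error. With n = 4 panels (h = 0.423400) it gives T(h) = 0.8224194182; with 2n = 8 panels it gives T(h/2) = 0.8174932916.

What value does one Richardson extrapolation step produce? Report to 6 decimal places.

0.815851

Error is O(h^2); halving h shrinks it by 2^2 = 4.
Numerator 4×A(h/2) − A(h) = 4×0.8174932916 − 0.8224194182 = 2.4475537482
Denominator 4 − 1 = 3.
R = 2.4475537482/3 = 0.8158512494
Gap between inputs: 4.926e-03; correction applied: −0.0016420422.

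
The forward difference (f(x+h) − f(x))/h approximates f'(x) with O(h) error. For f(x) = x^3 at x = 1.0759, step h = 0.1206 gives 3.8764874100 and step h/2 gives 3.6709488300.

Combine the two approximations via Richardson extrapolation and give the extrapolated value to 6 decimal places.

3.465410

Order 1 gives 2^r = 2 and 2^r − 1 = 1.
2×3.6709488300 − 3.8764874100 = 3.4654102500
R = 3.4654102500/1 = 3.4654102500
Correction |R − A(h/2)| = 2.055e-01; gap |A(h/2) − A(h)| = 2.055e-01.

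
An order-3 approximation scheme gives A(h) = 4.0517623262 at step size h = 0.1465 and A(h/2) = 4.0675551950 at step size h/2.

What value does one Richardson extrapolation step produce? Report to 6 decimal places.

Leading term ∝ h^3; use weight 8 = 2^3.
8×4.0675551950 = 32.5404415600; subtract 4.0517623262 → 28.4886792338
Extrapolated: 28.4886792338 / 7 = 4.0698113191
Gap between inputs: 1.579e-02; correction applied: +0.0022561241.

4.069811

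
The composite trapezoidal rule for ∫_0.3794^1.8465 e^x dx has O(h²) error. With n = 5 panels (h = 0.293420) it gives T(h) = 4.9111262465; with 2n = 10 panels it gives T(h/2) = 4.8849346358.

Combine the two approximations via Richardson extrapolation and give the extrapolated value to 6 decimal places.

4.876204

r = 2: numerator weight 4, denominator 3.
4*4.8849346358 = 19.5397385432; subtract 4.9111262465 → 14.6286122967
(4*4.8849346358 − 4.9111262465)/(4 − 1) = 4.8762040989
Gap between inputs: 2.619e-02; correction applied: −0.0087305369.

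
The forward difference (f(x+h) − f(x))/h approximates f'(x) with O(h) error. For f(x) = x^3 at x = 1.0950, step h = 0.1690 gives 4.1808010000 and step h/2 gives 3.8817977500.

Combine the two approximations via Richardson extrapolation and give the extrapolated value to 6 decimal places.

Error is O(h^1); halving h shrinks it by 2^1 = 2.
2*3.8817977500 = 7.7635955000; 7.7635955000 − 4.1808010000 = 3.5827945000
Divide by 2^1 − 1 = 1.
(2*3.8817977500 − 4.1808010000)/(2 − 1) = 3.5827945000

3.582795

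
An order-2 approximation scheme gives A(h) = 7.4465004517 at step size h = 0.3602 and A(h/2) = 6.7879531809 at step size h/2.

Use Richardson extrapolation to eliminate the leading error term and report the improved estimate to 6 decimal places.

Method order is 2; weight 2^2 = 4.
Difference of the inputs: 6.7879531809 − 7.4465004517 = -0.6585472708
Correction (A(h/2) − A(h))/(4 − 1) = (-0.6585472708)/3 = -0.2195157569
R = 6.7879531809 − 0.2195157569 = 6.5684374240

6.568437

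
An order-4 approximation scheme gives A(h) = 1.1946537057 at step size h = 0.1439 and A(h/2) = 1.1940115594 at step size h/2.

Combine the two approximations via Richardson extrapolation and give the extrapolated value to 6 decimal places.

1.193969

Error is O(h^4); halving h shrinks it by 2^4 = 16.
Top: 16(1.1940115594) − (1.1946537057) = 17.9095312447
Divide by 2^4 − 1 = 15.
Result: 1.1939687496
Correction |R − A(h/2)| = 4.281e-05; gap |A(h/2) − A(h)| = 6.421e-04.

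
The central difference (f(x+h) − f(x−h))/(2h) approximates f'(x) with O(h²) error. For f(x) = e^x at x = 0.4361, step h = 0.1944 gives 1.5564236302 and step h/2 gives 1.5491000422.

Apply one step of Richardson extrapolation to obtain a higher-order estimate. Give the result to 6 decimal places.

1.546659

r = 2: numerator weight 4, denominator 3.
2^2×A(h/2) = 6.1964001688; minus A(h) gives 4.6399765386.
Divide by 2^2 − 1 = 3.
(4×1.5491000422 − 1.5564236302)/(4 − 1) = 1.5466588462
Shift from A(h/2): −0.0024411960.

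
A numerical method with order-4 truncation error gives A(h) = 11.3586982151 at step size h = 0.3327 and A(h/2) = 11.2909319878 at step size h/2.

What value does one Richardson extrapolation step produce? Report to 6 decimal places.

The method has order 4: 2^4 = 16.
2^4*A(h/2) = 180.6549118048; minus A(h) gives 169.2962135897.
Denominator 16 − 1 = 15.
Result: 11.2864142393
Correction |R − A(h/2)| = 4.518e-03; gap |A(h/2) − A(h)| = 6.777e-02.

11.286414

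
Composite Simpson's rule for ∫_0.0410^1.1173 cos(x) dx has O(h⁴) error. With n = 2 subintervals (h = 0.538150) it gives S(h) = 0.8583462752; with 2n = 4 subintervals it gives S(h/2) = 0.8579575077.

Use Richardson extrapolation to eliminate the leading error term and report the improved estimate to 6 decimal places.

0.857932

With r = 4 the leading error scales as h^4, so the weight is 2^4 = 16.
Numerator 16·A(h/2) − A(h) = 16·0.8579575077 − 0.8583462752 = 12.8689738480
R = 12.8689738480/15 = 0.8579315899
Correction |R − A(h/2)| = 2.592e-05; gap |A(h/2) − A(h)| = 3.888e-04.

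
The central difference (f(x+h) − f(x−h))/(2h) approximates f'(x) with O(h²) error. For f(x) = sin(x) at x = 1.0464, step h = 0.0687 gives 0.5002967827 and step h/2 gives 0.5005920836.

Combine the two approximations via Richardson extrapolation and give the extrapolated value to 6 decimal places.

0.500691

r = 2, so 2^r = 4.
4×0.5005920836 = 2.0023683344; subtract 0.5002967827 → 1.5020715517
R = 1.5020715517/3 = 0.5006905172
Gap between inputs: 2.953e-04; correction applied: +0.0000984336.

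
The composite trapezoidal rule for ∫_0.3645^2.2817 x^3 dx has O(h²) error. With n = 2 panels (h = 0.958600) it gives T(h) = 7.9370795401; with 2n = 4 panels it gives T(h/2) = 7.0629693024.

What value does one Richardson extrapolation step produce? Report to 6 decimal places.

6.771599

r = 2, so 2^r = 4.
4·7.0629693024 = 28.2518772096; 28.2518772096 − 7.9370795401 = 20.3147976695
R = 20.3147976695/3 = 6.7715992232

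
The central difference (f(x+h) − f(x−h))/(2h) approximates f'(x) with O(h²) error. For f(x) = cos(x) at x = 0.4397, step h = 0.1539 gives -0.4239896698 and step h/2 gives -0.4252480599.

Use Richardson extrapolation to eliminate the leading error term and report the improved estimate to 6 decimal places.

Method order is 2; weight 2^2 = 4.
4*(-0.4252480599) − (-0.4239896698) = -1.2770025698
Divide by 2^2 − 1 = 3.
Extrapolated: (-1.2770025698) / 3 = -0.4256675233
Gap between inputs: 1.258e-03; correction applied: −0.0004194634.

-0.425668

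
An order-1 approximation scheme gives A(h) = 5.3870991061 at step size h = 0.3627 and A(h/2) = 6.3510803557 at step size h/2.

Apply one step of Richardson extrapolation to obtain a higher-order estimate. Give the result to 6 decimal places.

7.315062

Order 1 gives 2^r = 2 and 2^r − 1 = 1.
2 × 6.3510803557 = 12.7021607114; subtract 5.3870991061 → 7.3150616053
Extrapolated: 7.3150616053 / 1 = 7.3150616053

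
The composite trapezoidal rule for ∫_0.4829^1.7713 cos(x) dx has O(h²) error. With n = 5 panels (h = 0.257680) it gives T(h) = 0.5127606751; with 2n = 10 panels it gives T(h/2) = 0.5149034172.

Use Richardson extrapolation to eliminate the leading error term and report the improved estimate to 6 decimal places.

Order 2 gives 2^r = 4 and 2^r − 1 = 3.
Weighted: 2.0596136688 − 0.5127606751 = 1.5468529937
(4×0.5149034172 − 0.5127606751)/(4 − 1) = 0.5156176646
Correction |R − A(h/2)| = 7.142e-04; gap |A(h/2) − A(h)| = 2.143e-03.

0.515618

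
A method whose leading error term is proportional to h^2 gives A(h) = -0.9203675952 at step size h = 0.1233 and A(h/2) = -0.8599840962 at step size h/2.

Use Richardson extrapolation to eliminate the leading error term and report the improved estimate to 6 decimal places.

Error is O(h^2); halving h shrinks it by 2^2 = 4.
Weighted: (-3.4399363848) − (-0.9203675952) = -2.5195687896
Extrapolated: (-2.5195687896) / 3 = -0.8398562632

-0.839856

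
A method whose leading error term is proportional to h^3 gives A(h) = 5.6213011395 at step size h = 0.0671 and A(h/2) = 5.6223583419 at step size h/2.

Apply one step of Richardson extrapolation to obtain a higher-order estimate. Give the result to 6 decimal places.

5.622509

r = 3: numerator weight 8, denominator 7.
Numerator 8×A(h/2) − A(h) = 8×5.6223583419 − 5.6213011395 = 39.3575655957
R = 39.3575655957/7 = 5.6225093708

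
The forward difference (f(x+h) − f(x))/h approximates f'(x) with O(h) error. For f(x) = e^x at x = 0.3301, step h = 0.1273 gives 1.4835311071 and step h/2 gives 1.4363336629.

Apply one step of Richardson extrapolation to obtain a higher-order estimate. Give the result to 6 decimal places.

1.389136

The method has order 1: 2^1 = 2.
Weighted: 2.8726673258 − 1.4835311071 = 1.3891362187
1.3891362187 ÷ 1 = 1.3891362187
Gap between inputs: 4.720e-02; correction applied: −0.0471974442.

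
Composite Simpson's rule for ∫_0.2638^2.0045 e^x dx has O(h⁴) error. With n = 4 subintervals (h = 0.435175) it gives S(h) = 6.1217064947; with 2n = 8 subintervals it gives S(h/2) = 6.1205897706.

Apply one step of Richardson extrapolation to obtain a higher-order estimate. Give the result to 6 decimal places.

6.120515

Order 4 gives 2^r = 16 and 2^r − 1 = 15.
16·6.1205897706 − 6.1217064947 = 91.8077298349
Divide by 2^4 − 1 = 15.
Extrapolated: 91.8077298349 / 15 = 6.1205153223
Shift from A(h/2): −0.0000744483.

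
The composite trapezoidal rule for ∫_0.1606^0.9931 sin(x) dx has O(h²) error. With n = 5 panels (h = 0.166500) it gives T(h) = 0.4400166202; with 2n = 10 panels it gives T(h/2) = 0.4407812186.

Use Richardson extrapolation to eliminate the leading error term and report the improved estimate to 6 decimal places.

Method order is 2; weight 2^2 = 4.
4*0.4407812186 = 1.7631248744; subtract 0.4400166202 → 1.3231082542
Divide by 2^2 − 1 = 3.
(4*0.4407812186 − 0.4400166202)/(4 − 1) = 0.4410360847

0.441036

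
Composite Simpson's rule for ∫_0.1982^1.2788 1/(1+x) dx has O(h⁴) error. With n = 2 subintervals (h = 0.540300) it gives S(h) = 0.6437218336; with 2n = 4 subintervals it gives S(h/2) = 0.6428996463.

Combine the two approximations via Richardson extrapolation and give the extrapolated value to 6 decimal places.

Method order is 4; weight 2^4 = 16.
A(h/2) − A(h) = 0.6428996463 − 0.6437218336 = -0.0008221873
Divide by 2^4 − 1 = 15: (-0.0008221873)/15 = -0.0000548125
R = 0.6428996463 − 0.0000548125 = 0.6428448338
Shift from A(h/2): −0.0000548125.

0.642845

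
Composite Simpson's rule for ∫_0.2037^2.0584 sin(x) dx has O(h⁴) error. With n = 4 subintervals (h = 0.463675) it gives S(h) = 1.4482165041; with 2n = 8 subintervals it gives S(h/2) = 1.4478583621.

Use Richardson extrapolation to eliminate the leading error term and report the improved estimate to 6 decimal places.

r = 4: numerator weight 16, denominator 15.
Weighted: 23.1657337936 − 1.4482165041 = 21.7175172895
Extrapolated: 21.7175172895 / 15 = 1.4478344860

1.447834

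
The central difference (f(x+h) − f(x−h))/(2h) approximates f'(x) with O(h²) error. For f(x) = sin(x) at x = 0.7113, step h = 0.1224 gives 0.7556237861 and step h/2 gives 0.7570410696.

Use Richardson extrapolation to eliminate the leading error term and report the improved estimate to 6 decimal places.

The method has order 2: 2^2 = 4.
Weighted: 3.0281642784 − 0.7556237861 = 2.2725404923
(4·0.7570410696 − 0.7556237861)/(4 − 1) = 0.7575134974
Gap between inputs: 1.417e-03; correction applied: +0.0004724278.

0.757513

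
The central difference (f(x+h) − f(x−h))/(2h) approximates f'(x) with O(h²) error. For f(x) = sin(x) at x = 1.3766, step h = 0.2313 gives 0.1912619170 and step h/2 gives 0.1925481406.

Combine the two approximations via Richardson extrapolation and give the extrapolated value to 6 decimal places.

0.192977

The method has order 2: 2^2 = 4.
4*0.1925481406 = 0.7701925624; 0.7701925624 − 0.1912619170 = 0.5789306454
R = 0.5789306454/3 = 0.1929768818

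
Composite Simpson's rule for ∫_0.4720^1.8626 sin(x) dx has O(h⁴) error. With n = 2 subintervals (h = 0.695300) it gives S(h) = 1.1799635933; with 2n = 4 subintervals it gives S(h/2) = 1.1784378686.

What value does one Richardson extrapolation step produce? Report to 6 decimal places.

Method order is 4; weight 2^4 = 16.
Top: 16(1.1784378686) − (1.1799635933) = 17.6750423043
Denominator 16 − 1 = 15.
So the Richardson estimate is 1.1783361536.

1.178336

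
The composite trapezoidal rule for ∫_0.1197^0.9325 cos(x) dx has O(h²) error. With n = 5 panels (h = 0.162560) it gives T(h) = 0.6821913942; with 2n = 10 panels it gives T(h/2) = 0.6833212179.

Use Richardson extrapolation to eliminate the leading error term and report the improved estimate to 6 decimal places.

0.683698

Order 2 gives 2^r = 4 and 2^r − 1 = 3.
4·0.6833212179 = 2.7332848716; subtract 0.6821913942 → 2.0510934774
Divide by 2^2 − 1 = 3.
So the Richardson estimate is 0.6836978258.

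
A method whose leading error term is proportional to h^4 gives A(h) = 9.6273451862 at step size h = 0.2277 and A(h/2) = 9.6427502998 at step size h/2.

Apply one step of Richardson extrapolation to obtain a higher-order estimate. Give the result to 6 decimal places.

9.643777

Method order is 4; weight 2^4 = 16.
A(h/2) − A(h) = 9.6427502998 − 9.6273451862 = 0.0154051136
Divide by 2^4 − 1 = 15: 0.0154051136/15 = 0.0010270076
R = A(h/2) + (A(h/2) − A(h))/15 = 9.6427502998 + 0.0010270076 = 9.6437773074
Correction |R − A(h/2)| = 1.027e-03; gap |A(h/2) − A(h)| = 1.541e-02.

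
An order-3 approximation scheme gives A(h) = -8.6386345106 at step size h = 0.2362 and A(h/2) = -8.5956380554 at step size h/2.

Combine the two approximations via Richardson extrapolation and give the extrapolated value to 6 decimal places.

-8.589496

Method order is 3; weight 2^3 = 8.
Numerator 8×A(h/2) − A(h) = 8×(-8.5956380554) − (-8.6386345106) = -60.1264699326
Divide by 2^3 − 1 = 7.
(-60.1264699326) ÷ 7 = -8.5894957047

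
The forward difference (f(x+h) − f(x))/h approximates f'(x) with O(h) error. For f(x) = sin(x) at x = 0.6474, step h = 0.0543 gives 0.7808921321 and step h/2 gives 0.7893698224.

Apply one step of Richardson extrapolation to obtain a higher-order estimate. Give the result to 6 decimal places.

0.797848

With r = 1 the leading error scales as h^1, so the weight is 2^1 = 2.
Numerator 2*A(h/2) − A(h) = 2*0.7893698224 − 0.7808921321 = 0.7978475127
Extrapolated: 0.7978475127 / 1 = 0.7978475127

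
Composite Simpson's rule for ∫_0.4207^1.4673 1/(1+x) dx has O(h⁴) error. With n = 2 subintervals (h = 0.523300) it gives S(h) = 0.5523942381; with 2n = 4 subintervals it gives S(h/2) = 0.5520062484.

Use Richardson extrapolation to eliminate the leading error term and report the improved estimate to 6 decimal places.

r = 4, so 2^r = 16.
16×0.5520062484 − 0.5523942381 = 8.2797057363
Extrapolated: 8.2797057363 / 15 = 0.5519803824

0.551980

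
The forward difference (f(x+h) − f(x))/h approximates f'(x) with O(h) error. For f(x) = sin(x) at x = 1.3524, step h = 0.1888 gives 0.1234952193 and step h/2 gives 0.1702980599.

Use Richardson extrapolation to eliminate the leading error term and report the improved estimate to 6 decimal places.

0.217101

r = 1, so 2^r = 2.
Numerator 2*A(h/2) − A(h) = 2*0.1702980599 − 0.1234952193 = 0.2171009005
0.2171009005 ÷ 1 = 0.2171009005
Correction |R − A(h/2)| = 4.680e-02; gap |A(h/2) − A(h)| = 4.680e-02.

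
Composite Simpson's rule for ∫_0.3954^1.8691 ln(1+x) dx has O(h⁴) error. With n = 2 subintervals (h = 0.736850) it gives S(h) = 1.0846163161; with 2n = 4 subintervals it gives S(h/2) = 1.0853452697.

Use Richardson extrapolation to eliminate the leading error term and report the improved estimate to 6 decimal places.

r = 4, so 2^r = 16.
16·1.0853452697 = 17.3655243152; subtract 1.0846163161 → 16.2809079991
16.2809079991 ÷ 15 = 1.0853938666
Correction |R − A(h/2)| = 4.860e-05; gap |A(h/2) − A(h)| = 7.290e-04.

1.085394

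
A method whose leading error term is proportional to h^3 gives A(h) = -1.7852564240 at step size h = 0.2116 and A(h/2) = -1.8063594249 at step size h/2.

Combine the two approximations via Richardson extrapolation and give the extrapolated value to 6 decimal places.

Order 3 gives 2^r = 8 and 2^r − 1 = 7.
Numerator 8*A(h/2) − A(h) = 8*(-1.8063594249) − (-1.7852564240) = -12.6656189752
(-12.6656189752) ÷ 7 = -1.8093741393

-1.809374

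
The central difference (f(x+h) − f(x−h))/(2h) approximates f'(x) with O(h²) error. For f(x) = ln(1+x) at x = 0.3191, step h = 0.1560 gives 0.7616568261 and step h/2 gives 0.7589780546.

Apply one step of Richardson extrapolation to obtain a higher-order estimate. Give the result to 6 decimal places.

Error is O(h^2); halving h shrinks it by 2^2 = 4.
4·0.7589780546 − 0.7616568261 = 2.2742553923
2.2742553923 ÷ 3 = 0.7580851308

0.758085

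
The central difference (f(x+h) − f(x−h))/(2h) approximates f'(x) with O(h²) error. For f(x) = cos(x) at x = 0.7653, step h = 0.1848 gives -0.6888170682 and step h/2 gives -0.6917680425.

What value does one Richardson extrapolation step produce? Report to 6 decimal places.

Order 2 gives 2^r = 4 and 2^r − 1 = 3.
Weighted: (-2.7670721700) − (-0.6888170682) = -2.0782551018
Divide by 2^2 − 1 = 3.
Result: -0.6927517006

-0.692752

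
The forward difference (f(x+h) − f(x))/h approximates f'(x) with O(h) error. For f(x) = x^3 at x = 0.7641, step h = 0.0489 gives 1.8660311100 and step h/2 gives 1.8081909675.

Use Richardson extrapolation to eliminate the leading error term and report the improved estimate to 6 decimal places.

r = 1, so 2^r = 2.
Top: 2(1.8081909675) − (1.8660311100) = 1.7503508250
Divide by 2^1 − 1 = 1.
Extrapolated: 1.7503508250 / 1 = 1.7503508250

1.750351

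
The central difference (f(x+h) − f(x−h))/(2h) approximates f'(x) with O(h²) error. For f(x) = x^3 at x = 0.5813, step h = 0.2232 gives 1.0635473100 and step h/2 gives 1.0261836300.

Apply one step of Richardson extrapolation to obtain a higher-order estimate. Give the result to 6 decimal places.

r = 2: numerator weight 4, denominator 3.
4×1.0261836300 − 1.0635473100 = 3.0411872100
Extrapolated: 3.0411872100 / 3 = 1.0137290700
Shift from A(h/2): −0.0124545600.

1.013729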